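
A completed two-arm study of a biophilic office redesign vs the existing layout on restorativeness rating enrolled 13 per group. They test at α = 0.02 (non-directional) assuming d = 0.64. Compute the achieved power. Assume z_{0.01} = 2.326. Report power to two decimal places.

For two equal groups, power = Φ(d·√(n/2) − z_{α/2}).
d·√(n/2) = 0.64 × √(13/2) = 0.64 × 2.550 = 1.632.
z_β = 1.632 − 2.326 = -0.694.
Power = Φ(-0.694) = 0.244.

power ≈ 0.24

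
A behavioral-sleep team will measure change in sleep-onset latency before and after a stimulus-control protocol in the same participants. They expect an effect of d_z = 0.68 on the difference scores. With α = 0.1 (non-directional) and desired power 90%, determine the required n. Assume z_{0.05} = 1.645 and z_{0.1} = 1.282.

For a paired (one-sample on differences) test: n = ((z_{α/2} + z_β) / d)².
z_{α/2} + z_β = 1.645 + 1.282 = 2.927.
n = (2.927 / 0.68)² = 4.304² = 18.53.
Round up.

n = 19 pairs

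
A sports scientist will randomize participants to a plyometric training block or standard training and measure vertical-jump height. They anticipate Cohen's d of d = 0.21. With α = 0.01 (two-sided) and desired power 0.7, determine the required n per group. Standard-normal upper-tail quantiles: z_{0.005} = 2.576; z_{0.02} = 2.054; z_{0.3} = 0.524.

n = 436 per group

For two independent groups with equal n: n = 2·((z_{α/2} + z_β) / d)².
z_{α/2} + z_β = 2.576 + 0.524 = 3.100.
n = 2 × (3.100 / 0.21)² = 2 × 14.762² = 2 × 217.91 = 435.8.
Round up to the next whole participant.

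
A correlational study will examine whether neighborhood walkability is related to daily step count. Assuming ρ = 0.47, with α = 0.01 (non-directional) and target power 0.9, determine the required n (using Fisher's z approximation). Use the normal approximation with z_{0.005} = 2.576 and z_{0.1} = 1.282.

n = 61

Fisher's z: C = ½·ln((1+r)/(1−r)) = ½·ln(2.7736) = 0.5101.
n = ((z_{α/2} + z_β)/C)² + 3.
(2.576 + 1.282) / 0.5101 = 3.858 / 0.5101 = 7.563.
n = 7.563² + 3 = 57.20 + 3 = 60.2.
Round up.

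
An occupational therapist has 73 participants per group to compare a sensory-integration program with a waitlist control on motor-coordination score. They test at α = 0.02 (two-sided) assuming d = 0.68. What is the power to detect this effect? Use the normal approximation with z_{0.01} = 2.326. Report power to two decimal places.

power ≈ 0.96

For two equal groups, power = Φ(d·√(n/2) − z_{α/2}).
d·√(n/2) = 0.68 × √(73/2) = 0.68 × 6.042 = 4.108.
z_β = 4.108 − 2.326 = 1.782.
Power = Φ(1.782) = 0.963.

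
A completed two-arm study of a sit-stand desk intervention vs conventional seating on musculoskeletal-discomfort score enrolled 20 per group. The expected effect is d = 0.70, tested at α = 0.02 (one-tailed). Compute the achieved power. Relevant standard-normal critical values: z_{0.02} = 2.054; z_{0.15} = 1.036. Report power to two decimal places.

power ≈ 0.56

For two equal groups, power = Φ(d·√(n/2) − z_{α}).
d·√(n/2) = 0.70 × √(20/2) = 0.70 × 3.162 = 2.214.
z_β = 2.214 − 2.054 = 0.160.
Power = Φ(0.160) = 0.563.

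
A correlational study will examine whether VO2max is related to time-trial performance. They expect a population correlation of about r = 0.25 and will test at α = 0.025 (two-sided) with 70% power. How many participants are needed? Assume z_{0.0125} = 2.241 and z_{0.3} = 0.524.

n = 121

Fisher's z: C = ½·ln((1+r)/(1−r)) = ½·ln(1.6667) = 0.2554.
n = ((z_{α/2} + z_β)/C)² + 3.
(2.241 + 0.524) / 0.2554 = 2.765 / 0.2554 = 10.826.
n = 10.826² + 3 = 117.21 + 3 = 120.2.
Round up.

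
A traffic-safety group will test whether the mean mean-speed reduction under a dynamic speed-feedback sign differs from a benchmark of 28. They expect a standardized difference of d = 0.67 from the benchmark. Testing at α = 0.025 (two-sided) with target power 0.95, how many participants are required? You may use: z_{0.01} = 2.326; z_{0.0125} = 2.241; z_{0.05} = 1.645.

For a one-sample test: n = ((z_{α/2} + z_β) / d)².
z_{α/2} + z_β = 2.241 + 1.645 = 3.886.
n = (3.886 / 0.67)² = 5.800² = 33.64.
Round up.

n = 34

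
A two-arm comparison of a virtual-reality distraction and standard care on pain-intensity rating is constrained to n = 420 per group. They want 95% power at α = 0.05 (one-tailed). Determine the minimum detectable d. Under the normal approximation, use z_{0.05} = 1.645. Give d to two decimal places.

For two independent groups of n = 420 each: d_min = (z_{α} + z_β)·√(2/n).
z-sum = 1.645 + 1.645 = 3.290.
d_min = 3.290 × √(2/420) = 3.290 × 0.0690 = 0.227.

d_min ≈ 0.23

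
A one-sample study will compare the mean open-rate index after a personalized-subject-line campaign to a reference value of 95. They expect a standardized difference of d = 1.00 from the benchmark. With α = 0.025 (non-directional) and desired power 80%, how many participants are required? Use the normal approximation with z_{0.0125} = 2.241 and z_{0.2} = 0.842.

For a one-sample test: n = ((z_{α/2} + z_β) / d)².
z_{α/2} + z_β = 2.241 + 0.842 = 3.083.
n = (3.083 / 1.00)² = 3.083² = 9.50.
Round up.

n = 10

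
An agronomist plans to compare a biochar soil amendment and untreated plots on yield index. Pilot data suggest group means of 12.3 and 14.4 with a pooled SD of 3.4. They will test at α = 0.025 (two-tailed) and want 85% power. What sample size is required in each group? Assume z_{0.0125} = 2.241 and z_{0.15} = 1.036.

n = 57 per group

Cohen's d = |M₁ − M₂| / SD_pooled = |12.3 − 14.4| / 3.4 = 2.1 / 3.4 = 0.618.
For two independent groups with equal n: n = 2·((z_{α/2} + z_β) / d)².
z_{α/2} + z_β = 2.241 + 1.036 = 3.277.
n = 2 × (3.277 / 0.618)² = 2 × 5.303² = 2 × 28.12 = 56.2.
Round up to the next whole participant.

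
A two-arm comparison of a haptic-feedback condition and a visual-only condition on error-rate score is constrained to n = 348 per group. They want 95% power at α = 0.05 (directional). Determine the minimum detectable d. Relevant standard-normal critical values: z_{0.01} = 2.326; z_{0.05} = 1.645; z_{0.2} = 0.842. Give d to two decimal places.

d_min ≈ 0.25

For two independent groups of n = 348 each: d_min = (z_{α} + z_β)·√(2/n).
z-sum = 1.645 + 1.645 = 3.290.
d_min = 3.290 × √(2/348) = 3.290 × 0.0758 = 0.249.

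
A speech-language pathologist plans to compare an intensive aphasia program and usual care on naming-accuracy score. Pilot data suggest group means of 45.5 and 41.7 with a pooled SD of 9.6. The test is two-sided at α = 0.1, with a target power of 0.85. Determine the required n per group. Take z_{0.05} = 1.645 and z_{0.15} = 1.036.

n = 92 per group

Cohen's d = |M₁ − M₂| / SD_pooled = |45.5 − 41.7| / 9.6 = 3.8 / 9.6 = 0.396.
For two independent groups with equal n: n = 2·((z_{α/2} + z_β) / d)².
z_{α/2} + z_β = 1.645 + 1.036 = 2.681.
n = 2 × (2.681 / 0.396)² = 2 × 6.770² = 2 × 45.84 = 91.7.
Round up to the next whole participant.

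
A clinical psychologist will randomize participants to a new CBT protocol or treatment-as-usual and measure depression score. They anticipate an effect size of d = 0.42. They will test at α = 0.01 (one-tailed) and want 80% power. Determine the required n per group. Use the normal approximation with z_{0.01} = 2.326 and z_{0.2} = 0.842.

For two independent groups with equal n: n = 2·((z_{α} + z_β) / d)².
z_{α} + z_β = 2.326 + 0.842 = 3.168.
n = 2 × (3.168 / 0.42)² = 2 × 7.543² = 2 × 56.89 = 113.8.
Round up to the next whole participant.

n = 114 per group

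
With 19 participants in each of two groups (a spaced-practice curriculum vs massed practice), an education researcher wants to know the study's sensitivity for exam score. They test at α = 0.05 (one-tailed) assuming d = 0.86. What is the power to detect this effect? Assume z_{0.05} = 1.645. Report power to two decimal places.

For two equal groups, power = Φ(d·√(n/2) − z_{α}).
d·√(n/2) = 0.86 × √(19/2) = 0.86 × 3.082 = 2.651.
z_β = 2.651 − 1.645 = 1.006.
Power = Φ(1.006) = 0.843.

power ≈ 0.84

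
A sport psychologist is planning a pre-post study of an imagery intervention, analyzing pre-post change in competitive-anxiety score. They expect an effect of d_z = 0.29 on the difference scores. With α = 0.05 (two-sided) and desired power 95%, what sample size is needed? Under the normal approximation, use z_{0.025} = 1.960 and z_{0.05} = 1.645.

n = 155 pairs

For a paired (one-sample on differences) test: n = ((z_{α/2} + z_β) / d)².
z_{α/2} + z_β = 1.960 + 1.645 = 3.605.
n = (3.605 / 0.29)² = 12.431² = 154.53.
Round up.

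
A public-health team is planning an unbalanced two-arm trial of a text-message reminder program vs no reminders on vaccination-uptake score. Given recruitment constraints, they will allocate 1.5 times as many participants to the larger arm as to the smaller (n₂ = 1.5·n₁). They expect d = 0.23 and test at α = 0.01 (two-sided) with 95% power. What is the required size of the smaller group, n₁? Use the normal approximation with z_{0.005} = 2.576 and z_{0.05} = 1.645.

n₁ = 562

With allocation ratio k = n₂/n₁ = 1.5, Var(x̄₁−x̄₂) = σ²(1/n₁ + 1/(k·n₁)) = σ²·(k+1)/(k·n₁).
So n₁ = (1 + 1/k)·((z_{α/2} + z_β)/d)² = 1.667 × (4.221/0.23)².
n₁ = 1.667 × 336.80 = 561.3.
Round up: n₁ = 562, giving n₂ = 1.5 × 562 = 843.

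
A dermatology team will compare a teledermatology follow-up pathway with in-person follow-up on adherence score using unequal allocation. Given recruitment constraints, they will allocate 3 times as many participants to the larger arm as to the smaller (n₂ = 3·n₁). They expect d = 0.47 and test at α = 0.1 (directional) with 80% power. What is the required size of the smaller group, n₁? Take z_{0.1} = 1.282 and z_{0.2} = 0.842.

n₁ = 28

With allocation ratio k = n₂/n₁ = 3, Var(x̄₁−x̄₂) = σ²(1/n₁ + 1/(k·n₁)) = σ²·(k+1)/(k·n₁).
So n₁ = (1 + 1/k)·((z_{α} + z_β)/d)² = 1.333 × (2.124/0.47)².
n₁ = 1.333 × 20.42 = 27.2.
Round up: n₁ = 28, giving n₂ = 3 × 28 = 84.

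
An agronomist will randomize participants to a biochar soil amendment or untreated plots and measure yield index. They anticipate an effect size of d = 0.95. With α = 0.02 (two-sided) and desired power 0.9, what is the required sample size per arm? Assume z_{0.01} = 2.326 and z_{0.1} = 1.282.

For two independent groups with equal n: n = 2·((z_{α/2} + z_β) / d)².
z_{α/2} + z_β = 2.326 + 1.282 = 3.608.
n = 2 × (3.608 / 0.95)² = 2 × 3.798² = 2 × 14.42 = 28.8.
Round up to the next whole participant.

n = 29 per group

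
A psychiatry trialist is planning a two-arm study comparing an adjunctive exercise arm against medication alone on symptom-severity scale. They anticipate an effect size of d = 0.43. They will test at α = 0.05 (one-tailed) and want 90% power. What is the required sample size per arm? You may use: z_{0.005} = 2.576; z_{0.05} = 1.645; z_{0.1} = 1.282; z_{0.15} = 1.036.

For two independent groups with equal n: n = 2·((z_{α} + z_β) / d)².
z_{α} + z_β = 1.645 + 1.282 = 2.927.
n = 2 × (2.927 / 0.43)² = 2 × 6.807² = 2 × 46.33 = 92.7.
Round up to the next whole participant.

n = 93 per group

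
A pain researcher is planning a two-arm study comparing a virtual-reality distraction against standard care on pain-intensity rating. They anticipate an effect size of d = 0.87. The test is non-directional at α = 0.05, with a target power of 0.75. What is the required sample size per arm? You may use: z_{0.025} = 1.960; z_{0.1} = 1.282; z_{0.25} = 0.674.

For two independent groups with equal n: n = 2·((z_{α/2} + z_β) / d)².
z_{α/2} + z_β = 1.960 + 0.674 = 2.634.
n = 2 × (2.634 / 0.87)² = 2 × 3.028² = 2 × 9.17 = 18.3.
Round up to the next whole participant.

n = 19 per group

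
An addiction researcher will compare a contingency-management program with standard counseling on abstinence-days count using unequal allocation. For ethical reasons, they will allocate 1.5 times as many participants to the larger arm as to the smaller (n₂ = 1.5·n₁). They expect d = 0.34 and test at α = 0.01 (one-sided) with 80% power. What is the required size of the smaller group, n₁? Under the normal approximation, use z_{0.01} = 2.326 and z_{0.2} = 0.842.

With allocation ratio k = n₂/n₁ = 1.5, Var(x̄₁−x̄₂) = σ²(1/n₁ + 1/(k·n₁)) = σ²·(k+1)/(k·n₁).
So n₁ = (1 + 1/k)·((z_{α} + z_β)/d)² = 1.667 × (3.168/0.34)².
n₁ = 1.667 × 86.82 = 144.7.
Round up: n₁ = 145, giving n₂ = ⌈1.5 × 145⌉ = ⌈217.5⌉ = 218.

n₁ = 145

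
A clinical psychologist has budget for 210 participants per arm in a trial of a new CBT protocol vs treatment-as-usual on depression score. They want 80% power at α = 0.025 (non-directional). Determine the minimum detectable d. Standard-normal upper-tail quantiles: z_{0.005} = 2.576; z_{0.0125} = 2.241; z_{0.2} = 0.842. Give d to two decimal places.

For two independent groups of n = 210 each: d_min = (z_{α/2} + z_β)·√(2/n).
z-sum = 2.241 + 0.842 = 3.083.
d_min = 3.083 × √(2/210) = 3.083 × 0.0976 = 0.301.

d_min ≈ 0.30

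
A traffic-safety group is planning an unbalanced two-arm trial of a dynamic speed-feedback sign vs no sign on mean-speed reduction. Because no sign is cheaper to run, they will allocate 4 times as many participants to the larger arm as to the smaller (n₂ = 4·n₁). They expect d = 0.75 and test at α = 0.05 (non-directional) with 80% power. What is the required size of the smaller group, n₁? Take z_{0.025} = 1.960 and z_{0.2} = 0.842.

With allocation ratio k = n₂/n₁ = 4, Var(x̄₁−x̄₂) = σ²(1/n₁ + 1/(k·n₁)) = σ²·(k+1)/(k·n₁).
So n₁ = (1 + 1/k)·((z_{α/2} + z_β)/d)² = 1.250 × (2.802/0.75)².
n₁ = 1.250 × 13.96 = 17.4.
Round up: n₁ = 18, giving n₂ = 4 × 18 = 72.

n₁ = 18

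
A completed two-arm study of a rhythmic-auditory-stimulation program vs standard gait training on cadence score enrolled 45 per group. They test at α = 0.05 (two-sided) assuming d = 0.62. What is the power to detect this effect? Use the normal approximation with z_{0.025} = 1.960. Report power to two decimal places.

power ≈ 0.84

For two equal groups, power = Φ(d·√(n/2) − z_{α/2}).
d·√(n/2) = 0.62 × √(45/2) = 0.62 × 4.743 = 2.941.
z_β = 2.941 − 1.960 = 0.981.
Power = Φ(0.981) = 0.837.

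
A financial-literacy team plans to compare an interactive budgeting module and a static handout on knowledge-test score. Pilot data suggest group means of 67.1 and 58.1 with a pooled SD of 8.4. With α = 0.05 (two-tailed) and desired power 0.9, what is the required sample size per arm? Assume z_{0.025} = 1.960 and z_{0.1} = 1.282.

n = 19 per group

Cohen's d = |M₁ − M₂| / SD_pooled = |67.1 − 58.1| / 8.4 = 9.0 / 8.4 = 1.071.
For two independent groups with equal n: n = 2·((z_{α/2} + z_β) / d)².
z_{α/2} + z_β = 1.960 + 1.282 = 3.242.
n = 2 × (3.242 / 1.071)² = 2 × 3.027² = 2 × 9.16 = 18.3.
Round up to the next whole participant.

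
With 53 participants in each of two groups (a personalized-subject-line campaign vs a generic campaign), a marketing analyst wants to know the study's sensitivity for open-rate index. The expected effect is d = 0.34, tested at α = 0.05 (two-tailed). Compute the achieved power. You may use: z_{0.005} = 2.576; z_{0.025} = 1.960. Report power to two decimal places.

For two equal groups, power = Φ(d·√(n/2) − z_{α/2}).
d·√(n/2) = 0.34 × √(53/2) = 0.34 × 5.148 = 1.750.
z_β = 1.750 − 1.960 = -0.210.
Power = Φ(-0.210) = 0.417.

power ≈ 0.42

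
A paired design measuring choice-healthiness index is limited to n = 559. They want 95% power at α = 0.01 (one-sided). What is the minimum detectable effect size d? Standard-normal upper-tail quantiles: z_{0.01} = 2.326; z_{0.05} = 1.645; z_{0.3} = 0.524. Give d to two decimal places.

For a single sample (or paired design) of n = 559: d_min = (z_{α} + z_β)/√n.
z-sum = 2.326 + 1.645 = 3.971.
d_min = 3.971 / √559 = 3.971 / 23.643 = 0.168.

d_min ≈ 0.17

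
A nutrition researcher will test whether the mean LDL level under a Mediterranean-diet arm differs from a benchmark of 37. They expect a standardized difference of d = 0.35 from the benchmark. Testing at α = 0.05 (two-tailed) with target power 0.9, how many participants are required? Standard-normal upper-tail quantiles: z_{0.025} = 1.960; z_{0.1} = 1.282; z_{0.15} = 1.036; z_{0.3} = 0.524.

n = 86

For a one-sample test: n = ((z_{α/2} + z_β) / d)².
z_{α/2} + z_β = 1.960 + 1.282 = 3.242.
n = (3.242 / 0.35)² = 9.263² = 85.80.
Round up.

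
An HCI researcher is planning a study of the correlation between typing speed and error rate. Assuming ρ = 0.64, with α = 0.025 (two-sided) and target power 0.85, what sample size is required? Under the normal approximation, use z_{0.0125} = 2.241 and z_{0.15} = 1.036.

Fisher's z: C = ½·ln((1+r)/(1−r)) = ½·ln(4.5556) = 0.7582.
n = ((z_{α/2} + z_β)/C)² + 3.
(2.241 + 1.036) / 0.7582 = 3.277 / 0.7582 = 4.322.
n = 4.322² + 3 = 18.68 + 3 = 21.7.
Round up.

n = 22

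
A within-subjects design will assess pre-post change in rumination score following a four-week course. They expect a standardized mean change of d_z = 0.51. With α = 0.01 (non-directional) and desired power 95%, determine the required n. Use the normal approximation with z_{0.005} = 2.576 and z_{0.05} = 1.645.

For a paired (one-sample on differences) test: n = ((z_{α/2} + z_β) / d)².
z_{α/2} + z_β = 2.576 + 1.645 = 4.221.
n = (4.221 / 0.51)² = 8.276² = 68.50.
Round up.

n = 69 pairs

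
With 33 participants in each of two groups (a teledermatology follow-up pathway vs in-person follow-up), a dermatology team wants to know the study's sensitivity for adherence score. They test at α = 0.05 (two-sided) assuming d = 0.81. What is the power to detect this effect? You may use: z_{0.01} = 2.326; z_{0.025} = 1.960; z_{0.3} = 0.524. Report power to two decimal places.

power ≈ 0.91

For two equal groups, power = Φ(d·√(n/2) − z_{α/2}).
d·√(n/2) = 0.81 × √(33/2) = 0.81 × 4.062 = 3.290.
z_β = 3.290 − 1.960 = 1.330.
Power = Φ(1.330) = 0.908.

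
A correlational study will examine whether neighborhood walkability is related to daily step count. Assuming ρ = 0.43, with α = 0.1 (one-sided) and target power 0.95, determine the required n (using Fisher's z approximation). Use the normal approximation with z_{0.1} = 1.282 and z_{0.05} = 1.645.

Fisher's z: C = ½·ln((1+r)/(1−r)) = ½·ln(2.5088) = 0.4599.
n = ((z_{α} + z_β)/C)² + 3.
(1.282 + 1.645) / 0.4599 = 2.927 / 0.4599 = 6.364.
n = 6.364² + 3 = 40.51 + 3 = 43.5.
Round up.

n = 44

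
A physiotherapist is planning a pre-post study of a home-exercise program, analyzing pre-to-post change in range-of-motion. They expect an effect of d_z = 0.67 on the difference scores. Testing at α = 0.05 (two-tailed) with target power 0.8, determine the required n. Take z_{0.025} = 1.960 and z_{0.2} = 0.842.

For a paired (one-sample on differences) test: n = ((z_{α/2} + z_β) / d)².
z_{α/2} + z_β = 1.960 + 0.842 = 2.802.
n = (2.802 / 0.67)² = 4.182² = 17.49.
Round up.

n = 18 pairs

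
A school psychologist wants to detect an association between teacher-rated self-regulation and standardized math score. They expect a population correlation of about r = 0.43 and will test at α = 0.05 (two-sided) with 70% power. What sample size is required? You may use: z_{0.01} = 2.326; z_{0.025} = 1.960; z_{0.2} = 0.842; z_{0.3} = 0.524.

Fisher's z: C = ½·ln((1+r)/(1−r)) = ½·ln(2.5088) = 0.4599.
n = ((z_{α/2} + z_β)/C)² + 3.
(1.960 + 0.524) / 0.4599 = 2.484 / 0.4599 = 5.401.
n = 5.401² + 3 = 29.17 + 3 = 32.2.
Round up.

n = 33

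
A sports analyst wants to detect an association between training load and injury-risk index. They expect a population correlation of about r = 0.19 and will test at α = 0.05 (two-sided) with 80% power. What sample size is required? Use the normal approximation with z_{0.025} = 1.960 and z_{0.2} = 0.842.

n = 216

Fisher's z: C = ½·ln((1+r)/(1−r)) = ½·ln(1.4691) = 0.1923.
n = ((z_{α/2} + z_β)/C)² + 3.
(1.960 + 0.842) / 0.1923 = 2.802 / 0.1923 = 14.571.
n = 14.571² + 3 = 212.31 + 3 = 215.3.
Round up.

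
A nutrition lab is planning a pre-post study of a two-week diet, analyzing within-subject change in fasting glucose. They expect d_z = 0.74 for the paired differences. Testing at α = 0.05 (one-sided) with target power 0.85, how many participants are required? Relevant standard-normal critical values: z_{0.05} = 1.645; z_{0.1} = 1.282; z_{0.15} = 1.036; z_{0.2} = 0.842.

For a paired (one-sample on differences) test: n = ((z_{α} + z_β) / d)².
z_{α} + z_β = 1.645 + 1.036 = 2.681.
n = (2.681 / 0.74)² = 3.623² = 13.13.
Round up.

n = 14 pairs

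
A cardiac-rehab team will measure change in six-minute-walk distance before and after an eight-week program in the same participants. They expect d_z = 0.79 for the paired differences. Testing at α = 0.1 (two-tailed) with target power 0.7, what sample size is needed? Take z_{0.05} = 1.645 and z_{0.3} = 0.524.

For a paired (one-sample on differences) test: n = ((z_{α/2} + z_β) / d)².
z_{α/2} + z_β = 1.645 + 0.524 = 2.169.
n = (2.169 / 0.79)² = 2.746² = 7.54.
Round up.

n = 8 pairs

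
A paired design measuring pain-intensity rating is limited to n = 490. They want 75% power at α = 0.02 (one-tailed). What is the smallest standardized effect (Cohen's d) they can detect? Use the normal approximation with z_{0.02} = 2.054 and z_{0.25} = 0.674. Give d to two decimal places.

For a single sample (or paired design) of n = 490: d_min = (z_{α} + z_β)/√n.
z-sum = 2.054 + 0.674 = 2.728.
d_min = 2.728 / √490 = 2.728 / 22.136 = 0.123.

d_min ≈ 0.12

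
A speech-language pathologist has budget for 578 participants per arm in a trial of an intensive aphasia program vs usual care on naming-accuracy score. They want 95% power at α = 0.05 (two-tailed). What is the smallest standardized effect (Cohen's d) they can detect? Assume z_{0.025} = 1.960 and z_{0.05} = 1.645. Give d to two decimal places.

For two independent groups of n = 578 each: d_min = (z_{α/2} + z_β)·√(2/n).
z-sum = 1.960 + 1.645 = 3.605.
d_min = 3.605 × √(2/578) = 3.605 × 0.0588 = 0.212.

d_min ≈ 0.21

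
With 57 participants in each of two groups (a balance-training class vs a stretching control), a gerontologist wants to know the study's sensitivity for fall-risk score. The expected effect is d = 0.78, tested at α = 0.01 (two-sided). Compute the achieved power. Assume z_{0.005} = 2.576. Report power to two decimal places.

For two equal groups, power = Φ(d·√(n/2) − z_{α/2}).
d·√(n/2) = 0.78 × √(57/2) = 0.78 × 5.339 = 4.164.
z_β = 4.164 − 2.576 = 1.588.
Power = Φ(1.588) = 0.944.

power ≈ 0.94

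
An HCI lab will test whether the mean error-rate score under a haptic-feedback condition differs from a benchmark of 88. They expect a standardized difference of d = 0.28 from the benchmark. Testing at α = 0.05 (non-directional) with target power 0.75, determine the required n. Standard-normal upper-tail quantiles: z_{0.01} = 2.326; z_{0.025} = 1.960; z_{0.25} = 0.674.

For a one-sample test: n = ((z_{α/2} + z_β) / d)².
z_{α/2} + z_β = 1.960 + 0.674 = 2.634.
n = (2.634 / 0.28)² = 9.407² = 88.49.
Round up.

n = 89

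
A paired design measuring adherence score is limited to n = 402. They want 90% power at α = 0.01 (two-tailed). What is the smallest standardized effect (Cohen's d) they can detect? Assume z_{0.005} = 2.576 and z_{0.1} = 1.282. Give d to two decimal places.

For a single sample (or paired design) of n = 402: d_min = (z_{α/2} + z_β)/√n.
z-sum = 2.576 + 1.282 = 3.858.
d_min = 3.858 / √402 = 3.858 / 20.050 = 0.192.

d_min ≈ 0.19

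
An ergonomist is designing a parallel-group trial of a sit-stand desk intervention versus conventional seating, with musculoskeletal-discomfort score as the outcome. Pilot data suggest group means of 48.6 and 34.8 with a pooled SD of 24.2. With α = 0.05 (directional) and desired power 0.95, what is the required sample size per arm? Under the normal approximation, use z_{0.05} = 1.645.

Cohen's d = |M₁ − M₂| / SD_pooled = |48.6 − 34.8| / 24.2 = 13.8 / 24.2 = 0.570.
For two independent groups with equal n: n = 2·((z_{α} + z_β) / d)².
z_{α} + z_β = 1.645 + 1.645 = 3.290.
n = 2 × (3.290 / 0.570)² = 2 × 5.772² = 2 × 33.32 = 66.6.
Round up to the next whole participant.

n = 67 per group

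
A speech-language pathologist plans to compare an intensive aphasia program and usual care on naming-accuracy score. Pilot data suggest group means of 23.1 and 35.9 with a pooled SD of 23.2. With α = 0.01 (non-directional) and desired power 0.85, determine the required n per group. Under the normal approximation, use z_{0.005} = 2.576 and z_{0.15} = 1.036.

Cohen's d = |M₁ − M₂| / SD_pooled = |23.1 − 35.9| / 23.2 = 12.8 / 23.2 = 0.552.
For two independent groups with equal n: n = 2·((z_{α/2} + z_β) / d)².
z_{α/2} + z_β = 2.576 + 1.036 = 3.612.
n = 2 × (3.612 / 0.552)² = 2 × 6.543² = 2 × 42.82 = 85.6.
Round up to the next whole participant.

n = 86 per group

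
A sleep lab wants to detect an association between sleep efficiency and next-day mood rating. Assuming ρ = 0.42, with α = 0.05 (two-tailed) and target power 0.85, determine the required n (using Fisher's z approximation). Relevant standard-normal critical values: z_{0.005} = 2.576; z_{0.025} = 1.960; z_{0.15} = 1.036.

Fisher's z: C = ½·ln((1+r)/(1−r)) = ½·ln(2.4483) = 0.4477.
n = ((z_{α/2} + z_β)/C)² + 3.
(1.960 + 1.036) / 0.4477 = 2.996 / 0.4477 = 6.692.
n = 6.692² + 3 = 44.78 + 3 = 47.8.
Round up.

n = 48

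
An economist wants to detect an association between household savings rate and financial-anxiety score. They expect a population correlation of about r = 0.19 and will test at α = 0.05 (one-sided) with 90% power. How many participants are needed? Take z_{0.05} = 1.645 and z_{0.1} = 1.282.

n = 235

Fisher's z: C = ½·ln((1+r)/(1−r)) = ½·ln(1.4691) = 0.1923.
n = ((z_{α} + z_β)/C)² + 3.
(1.645 + 1.282) / 0.1923 = 2.927 / 0.1923 = 15.221.
n = 15.221² + 3 = 231.68 + 3 = 234.7.
Round up.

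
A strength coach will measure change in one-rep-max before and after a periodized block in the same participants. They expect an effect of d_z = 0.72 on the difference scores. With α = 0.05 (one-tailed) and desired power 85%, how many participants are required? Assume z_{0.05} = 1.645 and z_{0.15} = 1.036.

n = 14 pairs

For a paired (one-sample on differences) test: n = ((z_{α} + z_β) / d)².
z_{α} + z_β = 1.645 + 1.036 = 2.681.
n = (2.681 / 0.72)² = 3.724² = 13.87.
Round up.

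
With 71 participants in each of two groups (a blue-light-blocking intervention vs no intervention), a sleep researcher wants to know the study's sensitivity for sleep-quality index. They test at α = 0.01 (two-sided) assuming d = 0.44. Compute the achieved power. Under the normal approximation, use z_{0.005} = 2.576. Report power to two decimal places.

power ≈ 0.52

For two equal groups, power = Φ(d·√(n/2) − z_{α/2}).
d·√(n/2) = 0.44 × √(71/2) = 0.44 × 5.958 = 2.622.
z_β = 2.622 − 2.576 = 0.046.
Power = Φ(0.046) = 0.518.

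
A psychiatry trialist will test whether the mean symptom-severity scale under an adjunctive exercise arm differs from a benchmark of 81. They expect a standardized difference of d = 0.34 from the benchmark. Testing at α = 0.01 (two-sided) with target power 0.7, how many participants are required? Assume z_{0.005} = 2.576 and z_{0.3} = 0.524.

For a one-sample test: n = ((z_{α/2} + z_β) / d)².
z_{α/2} + z_β = 2.576 + 0.524 = 3.100.
n = (3.100 / 0.34)² = 9.118² = 83.13.
Round up.

n = 84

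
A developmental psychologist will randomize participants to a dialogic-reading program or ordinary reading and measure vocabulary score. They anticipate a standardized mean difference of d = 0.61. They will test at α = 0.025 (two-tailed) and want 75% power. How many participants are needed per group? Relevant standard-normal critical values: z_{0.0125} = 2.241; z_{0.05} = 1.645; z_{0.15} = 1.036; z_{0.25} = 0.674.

For two independent groups with equal n: n = 2·((z_{α/2} + z_β) / d)².
z_{α/2} + z_β = 2.241 + 0.674 = 2.915.
n = 2 × (2.915 / 0.61)² = 2 × 4.779² = 2 × 22.84 = 45.7.
Round up to the next whole participant.

n = 46 per group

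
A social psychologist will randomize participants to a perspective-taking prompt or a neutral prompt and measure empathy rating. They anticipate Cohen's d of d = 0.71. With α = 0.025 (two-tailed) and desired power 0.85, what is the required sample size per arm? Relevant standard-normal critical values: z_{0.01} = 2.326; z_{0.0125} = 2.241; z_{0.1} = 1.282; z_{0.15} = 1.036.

n = 43 per group

For two independent groups with equal n: n = 2·((z_{α/2} + z_β) / d)².
z_{α/2} + z_β = 2.241 + 1.036 = 3.277.
n = 2 × (3.277 / 0.71)² = 2 × 4.615² = 2 × 21.30 = 42.6.
Round up to the next whole participant.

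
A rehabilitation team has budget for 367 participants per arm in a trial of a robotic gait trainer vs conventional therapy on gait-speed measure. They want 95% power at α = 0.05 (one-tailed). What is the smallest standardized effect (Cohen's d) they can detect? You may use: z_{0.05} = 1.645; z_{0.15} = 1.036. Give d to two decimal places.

For two independent groups of n = 367 each: d_min = (z_{α} + z_β)·√(2/n).
z-sum = 1.645 + 1.645 = 3.290.
d_min = 3.290 × √(2/367) = 3.290 × 0.0738 = 0.243.

d_min ≈ 0.24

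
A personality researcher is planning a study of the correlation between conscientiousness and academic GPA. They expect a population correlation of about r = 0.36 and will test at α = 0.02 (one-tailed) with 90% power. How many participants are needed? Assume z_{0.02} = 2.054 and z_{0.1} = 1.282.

Fisher's z: C = ½·ln((1+r)/(1−r)) = ½·ln(2.1250) = 0.3769.
n = ((z_{α} + z_β)/C)² + 3.
(2.054 + 1.282) / 0.3769 = 3.336 / 0.3769 = 8.851.
n = 8.851² + 3 = 78.34 + 3 = 81.3.
Round up.

n = 82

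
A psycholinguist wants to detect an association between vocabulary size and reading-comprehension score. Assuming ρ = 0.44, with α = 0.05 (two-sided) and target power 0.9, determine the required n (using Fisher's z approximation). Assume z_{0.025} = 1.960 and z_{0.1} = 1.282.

Fisher's z: C = ½·ln((1+r)/(1−r)) = ½·ln(2.5714) = 0.4722.
n = ((z_{α/2} + z_β)/C)² + 3.
(1.960 + 1.282) / 0.4722 = 3.242 / 0.4722 = 6.866.
n = 6.866² + 3 = 47.14 + 3 = 50.1.
Round up.

n = 51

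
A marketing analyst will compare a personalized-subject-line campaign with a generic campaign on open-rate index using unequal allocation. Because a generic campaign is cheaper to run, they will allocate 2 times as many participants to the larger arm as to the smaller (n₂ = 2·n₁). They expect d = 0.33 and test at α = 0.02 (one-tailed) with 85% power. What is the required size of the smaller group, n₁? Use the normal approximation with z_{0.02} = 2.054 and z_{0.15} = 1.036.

n₁ = 132

With allocation ratio k = n₂/n₁ = 2, Var(x̄₁−x̄₂) = σ²(1/n₁ + 1/(k·n₁)) = σ²·(k+1)/(k·n₁).
So n₁ = (1 + 1/k)·((z_{α} + z_β)/d)² = 1.500 × (3.090/0.33)².
n₁ = 1.500 × 87.68 = 131.5.
Round up: n₁ = 132, giving n₂ = 2 × 132 = 264.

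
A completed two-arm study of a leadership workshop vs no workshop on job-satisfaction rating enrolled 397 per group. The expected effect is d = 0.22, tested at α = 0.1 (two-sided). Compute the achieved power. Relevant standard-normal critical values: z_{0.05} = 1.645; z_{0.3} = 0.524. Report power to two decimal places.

For two equal groups, power = Φ(d·√(n/2) − z_{α/2}).
d·√(n/2) = 0.22 × √(397/2) = 0.22 × 14.089 = 3.100.
z_β = 3.100 − 1.645 = 1.455.
Power = Φ(1.455) = 0.927.

power ≈ 0.93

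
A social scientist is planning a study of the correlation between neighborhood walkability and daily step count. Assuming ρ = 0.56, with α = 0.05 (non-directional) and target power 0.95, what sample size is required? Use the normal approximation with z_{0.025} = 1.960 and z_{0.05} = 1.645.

Fisher's z: C = ½·ln((1+r)/(1−r)) = ½·ln(3.5455) = 0.6328.
n = ((z_{α/2} + z_β)/C)² + 3.
(1.960 + 1.645) / 0.6328 = 3.605 / 0.6328 = 5.697.
n = 5.697² + 3 = 32.45 + 3 = 35.5.
Round up.

n = 36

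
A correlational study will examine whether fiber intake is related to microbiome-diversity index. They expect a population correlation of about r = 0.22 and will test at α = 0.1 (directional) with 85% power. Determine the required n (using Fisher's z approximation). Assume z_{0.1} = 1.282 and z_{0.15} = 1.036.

Fisher's z: C = ½·ln((1+r)/(1−r)) = ½·ln(1.5641) = 0.2237.
n = ((z_{α} + z_β)/C)² + 3.
(1.282 + 1.036) / 0.2237 = 2.318 / 0.2237 = 10.362.
n = 10.362² + 3 = 107.37 + 3 = 110.4.
Round up.

n = 111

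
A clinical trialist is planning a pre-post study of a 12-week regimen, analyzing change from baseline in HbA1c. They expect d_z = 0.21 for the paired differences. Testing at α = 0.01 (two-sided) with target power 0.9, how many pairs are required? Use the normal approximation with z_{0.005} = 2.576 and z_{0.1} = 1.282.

n = 338 pairs

For a paired (one-sample on differences) test: n = ((z_{α/2} + z_β) / d)².
z_{α/2} + z_β = 2.576 + 1.282 = 3.858.
n = (3.858 / 0.21)² = 18.371² = 337.51.
Round up.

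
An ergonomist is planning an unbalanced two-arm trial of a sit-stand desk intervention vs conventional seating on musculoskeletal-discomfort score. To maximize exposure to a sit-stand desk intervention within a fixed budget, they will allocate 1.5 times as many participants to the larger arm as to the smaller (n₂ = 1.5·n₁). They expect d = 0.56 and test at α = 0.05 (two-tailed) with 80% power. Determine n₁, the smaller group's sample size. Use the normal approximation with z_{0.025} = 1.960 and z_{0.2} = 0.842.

n₁ = 42

With allocation ratio k = n₂/n₁ = 1.5, Var(x̄₁−x̄₂) = σ²(1/n₁ + 1/(k·n₁)) = σ²·(k+1)/(k·n₁).
So n₁ = (1 + 1/k)·((z_{α/2} + z_β)/d)² = 1.667 × (2.802/0.56)².
n₁ = 1.667 × 25.04 = 41.7.
Round up: n₁ = 42, giving n₂ = 1.5 × 42 = 63.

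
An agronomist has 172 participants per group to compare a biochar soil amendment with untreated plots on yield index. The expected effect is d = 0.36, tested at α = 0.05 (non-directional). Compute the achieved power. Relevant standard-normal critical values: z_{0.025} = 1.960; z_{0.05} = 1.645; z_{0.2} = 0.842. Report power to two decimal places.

For two equal groups, power = Φ(d·√(n/2) − z_{α/2}).
d·√(n/2) = 0.36 × √(172/2) = 0.36 × 9.274 = 3.339.
z_β = 3.339 − 1.960 = 1.379.
Power = Φ(1.379) = 0.916.

power ≈ 0.92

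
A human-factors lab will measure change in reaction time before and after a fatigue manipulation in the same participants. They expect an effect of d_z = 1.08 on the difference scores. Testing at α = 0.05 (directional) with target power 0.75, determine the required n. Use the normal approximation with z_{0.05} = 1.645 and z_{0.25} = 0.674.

n = 5 pairs

For a paired (one-sample on differences) test: n = ((z_{α} + z_β) / d)².
z_{α} + z_β = 1.645 + 0.674 = 2.319.
n = (2.319 / 1.08)² = 2.147² = 4.61.
Round up.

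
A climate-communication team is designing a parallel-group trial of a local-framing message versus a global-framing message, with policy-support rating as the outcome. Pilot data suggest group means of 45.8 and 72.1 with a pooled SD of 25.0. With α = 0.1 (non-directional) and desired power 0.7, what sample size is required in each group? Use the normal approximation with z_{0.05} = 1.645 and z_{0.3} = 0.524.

n = 9 per group

Cohen's d = |M₁ − M₂| / SD_pooled = |45.8 − 72.1| / 25.0 = 26.3 / 25.0 = 1.052.
For two independent groups with equal n: n = 2·((z_{α/2} + z_β) / d)².
z_{α/2} + z_β = 1.645 + 0.524 = 2.169.
n = 2 × (2.169 / 1.052)² = 2 × 2.062² = 2 × 4.25 = 8.5.
Round up to the next whole participant.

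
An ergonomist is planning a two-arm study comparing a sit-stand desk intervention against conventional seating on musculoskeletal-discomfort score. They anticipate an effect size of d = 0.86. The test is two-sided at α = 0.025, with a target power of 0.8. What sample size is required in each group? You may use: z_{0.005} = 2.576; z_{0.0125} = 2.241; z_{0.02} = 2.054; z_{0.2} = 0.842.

n = 26 per group

For two independent groups with equal n: n = 2·((z_{α/2} + z_β) / d)².
z_{α/2} + z_β = 2.241 + 0.842 = 3.083.
n = 2 × (3.083 / 0.86)² = 2 × 3.585² = 2 × 12.85 = 25.7.
Round up to the next whole participant.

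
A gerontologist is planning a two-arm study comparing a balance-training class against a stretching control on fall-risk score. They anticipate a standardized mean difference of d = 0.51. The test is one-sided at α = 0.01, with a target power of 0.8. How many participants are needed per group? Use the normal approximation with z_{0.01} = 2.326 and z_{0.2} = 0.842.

For two independent groups with equal n: n = 2·((z_{α} + z_β) / d)².
z_{α} + z_β = 2.326 + 0.842 = 3.168.
n = 2 × (3.168 / 0.51)² = 2 × 6.212² = 2 × 38.59 = 77.2.
Round up to the next whole participant.

n = 78 per group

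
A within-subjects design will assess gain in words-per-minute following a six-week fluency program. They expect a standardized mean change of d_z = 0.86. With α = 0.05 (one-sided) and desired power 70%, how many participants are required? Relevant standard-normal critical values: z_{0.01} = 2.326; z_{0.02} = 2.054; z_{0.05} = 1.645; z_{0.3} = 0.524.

For a paired (one-sample on differences) test: n = ((z_{α} + z_β) / d)².
z_{α} + z_β = 1.645 + 0.524 = 2.169.
n = (2.169 / 0.86)² = 2.522² = 6.36.
Round up.

n = 7 pairs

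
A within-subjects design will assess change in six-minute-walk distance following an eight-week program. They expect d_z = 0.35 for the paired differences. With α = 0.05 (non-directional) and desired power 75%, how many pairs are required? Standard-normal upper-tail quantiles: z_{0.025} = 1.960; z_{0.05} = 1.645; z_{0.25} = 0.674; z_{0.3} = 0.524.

For a paired (one-sample on differences) test: n = ((z_{α/2} + z_β) / d)².
z_{α/2} + z_β = 1.960 + 0.674 = 2.634.
n = (2.634 / 0.35)² = 7.526² = 56.64.
Round up.

n = 57 pairs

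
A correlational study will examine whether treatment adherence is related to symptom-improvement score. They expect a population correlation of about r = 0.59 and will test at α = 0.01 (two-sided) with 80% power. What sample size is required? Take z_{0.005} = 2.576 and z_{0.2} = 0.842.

n = 29

Fisher's z: C = ½·ln((1+r)/(1−r)) = ½·ln(3.8780) = 0.6777.
n = ((z_{α/2} + z_β)/C)² + 3.
(2.576 + 0.842) / 0.6777 = 3.418 / 0.6777 = 5.044.
n = 5.044² + 3 = 25.44 + 3 = 28.4.
Round up.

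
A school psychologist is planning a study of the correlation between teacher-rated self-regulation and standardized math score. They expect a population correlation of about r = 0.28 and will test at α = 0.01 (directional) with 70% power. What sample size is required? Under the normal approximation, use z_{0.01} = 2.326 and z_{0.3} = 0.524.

Fisher's z: C = ½·ln((1+r)/(1−r)) = ½·ln(1.7778) = 0.2877.
n = ((z_{α} + z_β)/C)² + 3.
(2.326 + 0.524) / 0.2877 = 2.850 / 0.2877 = 9.906.
n = 9.906² + 3 = 98.13 + 3 = 101.1.
Round up.

n = 102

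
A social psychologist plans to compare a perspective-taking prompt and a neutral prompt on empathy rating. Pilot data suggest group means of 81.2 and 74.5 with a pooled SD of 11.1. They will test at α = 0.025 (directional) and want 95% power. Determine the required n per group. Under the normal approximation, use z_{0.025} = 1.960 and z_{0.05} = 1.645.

Cohen's d = |M₁ − M₂| / SD_pooled = |81.2 − 74.5| / 11.1 = 6.7 / 11.1 = 0.604.
For two independent groups with equal n: n = 2·((z_{α} + z_β) / d)².
z_{α} + z_β = 1.960 + 1.645 = 3.605.
n = 2 × (3.605 / 0.604)² = 2 × 5.969² = 2 × 35.62 = 71.2.
Round up to the next whole participant.

n = 72 per group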